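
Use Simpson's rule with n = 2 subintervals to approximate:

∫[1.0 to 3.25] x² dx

f(x) = x²
a = 1.0, b = 3.25, n = 2
h = (b - a)/n = 1.125000

Simpson's rule: (h/3)[f(x₀) + 4f(x₁) + 2f(x₂) + ... + f(xₙ)]

x_0 = 1.0000, f(x_0) = 1.000000, coefficient = 1
x_1 = 2.1250, f(x_1) = 4.515625, coefficient = 4
x_2 = 3.2500, f(x_2) = 10.562500, coefficient = 1

I ≈ (1.125000/3) × 29.625000 = 11.109375
Exact value: 11.109375
Error: 0.000000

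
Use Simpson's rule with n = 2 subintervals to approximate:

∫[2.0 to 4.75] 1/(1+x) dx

f(x) = 1/(1+x)
a = 2.0, b = 4.75, n = 2
h = (b - a)/n = 1.375000

Simpson's rule: (h/3)[f(x₀) + 4f(x₁) + 2f(x₂) + ... + f(xₙ)]

x_0 = 2.0000, f(x_0) = 0.333333, coefficient = 1
x_1 = 3.3750, f(x_1) = 0.228571, coefficient = 4
x_2 = 4.7500, f(x_2) = 0.173913, coefficient = 1

I ≈ (1.375000/3) × 1.421532 = 0.651536
Exact value: 0.650588
Error: 0.000948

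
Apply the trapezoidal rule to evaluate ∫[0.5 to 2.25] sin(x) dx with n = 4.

f(x) = sin(x)
a = 0.5, b = 2.25, n = 4
h = (b - a)/n = 0.437500

Trapezoidal rule: (h/2)[f(x₀) + 2f(x₁) + 2f(x₂) + ... + f(xₙ)]

x_0 = 0.5000, f(x_0) = 0.479426, coefficient = 1
x_1 = 0.9375, f(x_1) = 0.806081, coefficient = 2
x_2 = 1.3750, f(x_2) = 0.980893, coefficient = 2
x_3 = 1.8125, f(x_3) = 0.970932, coefficient = 2
x_4 = 2.2500, f(x_4) = 0.778073, coefficient = 1

I ≈ (0.437500/2) × 6.773310 = 1.481662
Exact value: 1.505756
Error: 0.024095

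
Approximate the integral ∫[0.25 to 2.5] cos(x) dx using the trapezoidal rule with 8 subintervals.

f(x) = cos(x)
a = 0.25, b = 2.5, n = 8
h = (b - a)/n = 0.281250

Trapezoidal rule: (h/2)[f(x₀) + 2f(x₁) + 2f(x₂) + ... + f(xₙ)]

x_0 = 0.2500, f(x_0) = 0.968912, coefficient = 1
x_1 = 0.5312, f(x_1) = 0.862174, coefficient = 2
x_2 = 0.8125, f(x_2) = 0.687686, coefficient = 2
x_3 = 1.0938, f(x_3) = 0.459157, coefficient = 2
x_4 = 1.3750, f(x_4) = 0.194548, coefficient = 2
x_5 = 1.6562, f(x_5) = -0.085350, coefficient = 2
x_6 = 1.9375, f(x_6) = -0.358540, coefficient = 2
x_7 = 2.2188, f(x_7) = -0.603556, coefficient = 2
x_8 = 2.5000, f(x_8) = -0.801144, coefficient = 1

I ≈ (0.281250/2) × 2.480007 = 0.348751
Exact value: 0.351068
Error: 0.002317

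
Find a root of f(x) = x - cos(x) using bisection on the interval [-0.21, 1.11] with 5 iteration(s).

f(x) = x - cos(x)
Initial interval: [-0.21, 1.11]

Iteration 1:
  c_1 = (-0.210000 + 1.110000)/2 = 0.450000
  f(c_1) = f(0.450000) = -0.450447
  f(a) × f(c) ≥ 0, new interval: [0.450000, 1.110000]
Iteration 2:
  c_2 = (0.450000 + 1.110000)/2 = 0.780000
  f(c_2) = f(0.780000) = 0.069086
  f(a) × f(c) < 0, new interval: [0.450000, 0.780000]
Iteration 3:
  c_3 = (0.450000 + 0.780000)/2 = 0.615000
  f(c_3) = f(0.615000) = -0.201773
  f(a) × f(c) ≥ 0, new interval: [0.615000, 0.780000]
Iteration 4:
  c_4 = (0.615000 + 0.780000)/2 = 0.697500
  f(c_4) = f(0.697500) = -0.068950
  f(a) × f(c) ≥ 0, new interval: [0.697500, 0.780000]
Iteration 5:
  c_5 = (0.697500 + 0.780000)/2 = 0.738750
  f(c_5) = f(0.738750) = -0.000561
  f(a) × f(c) ≥ 0, new interval: [0.738750, 0.780000]

After 5 iteration(s), the approximation is c_5 = 0.738750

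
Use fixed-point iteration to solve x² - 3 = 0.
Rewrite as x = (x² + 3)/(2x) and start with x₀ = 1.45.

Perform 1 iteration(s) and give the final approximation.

Equation: x² - 3 = 0
Fixed-point form: x = (x² + 3)/(2x)
x₀ = 1.45

x_1 = g(1.450000) = 1.759483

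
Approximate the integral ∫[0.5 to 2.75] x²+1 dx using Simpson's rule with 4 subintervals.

f(x) = x²+1
a = 0.5, b = 2.75, n = 4
h = (b - a)/n = 0.562500

Simpson's rule: (h/3)[f(x₀) + 4f(x₁) + 2f(x₂) + ... + f(xₙ)]

x_0 = 0.5000, f(x_0) = 1.250000, coefficient = 1
x_1 = 1.0625, f(x_1) = 2.128906, coefficient = 4
x_2 = 1.6250, f(x_2) = 3.640625, coefficient = 2
x_3 = 2.1875, f(x_3) = 5.785156, coefficient = 4
x_4 = 2.7500, f(x_4) = 8.562500, coefficient = 1

I ≈ (0.562500/3) × 48.750000 = 9.140625
Exact value: 9.140625
Error: 0.000000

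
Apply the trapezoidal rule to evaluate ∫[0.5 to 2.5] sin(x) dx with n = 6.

f(x) = sin(x)
a = 0.5, b = 2.5, n = 6
h = (b - a)/n = 0.333333

Trapezoidal rule: (h/2)[f(x₀) + 2f(x₁) + 2f(x₂) + ... + f(xₙ)]

x_0 = 0.5000, f(x_0) = 0.479426, coefficient = 1
x_1 = 0.8333, f(x_1) = 0.740177, coefficient = 2
x_2 = 1.1667, f(x_2) = 0.919445, coefficient = 2
x_3 = 1.5000, f(x_3) = 0.997495, coefficient = 2
x_4 = 1.8333, f(x_4) = 0.965735, coefficient = 2
x_5 = 2.1667, f(x_5) = 0.827660, coefficient = 2
x_6 = 2.5000, f(x_6) = 0.598472, coefficient = 1

I ≈ (0.333333/2) × 9.978921 = 1.663154
Exact value: 1.678726
Error: 0.015573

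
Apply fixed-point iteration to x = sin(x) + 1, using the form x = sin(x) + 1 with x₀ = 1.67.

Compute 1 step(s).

Equation: x = sin(x) + 1
Fixed-point form: x = sin(x) + 1
x₀ = 1.67

x_1 = g(1.670000) = 1.995083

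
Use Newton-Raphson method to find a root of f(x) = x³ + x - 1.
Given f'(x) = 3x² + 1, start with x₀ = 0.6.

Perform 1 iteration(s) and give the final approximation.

f(x) = x³ + x - 1
f'(x) = 3x² + 1
x₀ = 0.6

Newton-Raphson formula: x_{n+1} = x_n - f(x_n)/f'(x_n)

Iteration 1:
  f(0.600000) = -0.184000
  f'(0.600000) = 2.080000
  x_1 = 0.600000 - (-0.184000)/2.080000 = 0.688462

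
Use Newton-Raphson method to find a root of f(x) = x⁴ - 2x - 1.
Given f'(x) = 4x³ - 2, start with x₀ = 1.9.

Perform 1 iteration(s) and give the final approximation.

f(x) = x⁴ - 2x - 1
f'(x) = 4x³ - 2
x₀ = 1.9

Newton-Raphson formula: x_{n+1} = x_n - f(x_n)/f'(x_n)

Iteration 1:
  f(1.900000) = 8.232100
  f'(1.900000) = 25.436000
  x_1 = 1.900000 - 8.232100/25.436000 = 1.576360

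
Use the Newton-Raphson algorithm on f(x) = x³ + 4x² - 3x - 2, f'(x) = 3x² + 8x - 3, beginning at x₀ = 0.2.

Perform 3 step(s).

f(x) = x³ + 4x² - 3x - 2
f'(x) = 3x² + 8x - 3
x₀ = 0.2

Newton-Raphson formula: x_{n+1} = x_n - f(x_n)/f'(x_n)

Iteration 1:
  f(0.200000) = -2.432000
  f'(0.200000) = -1.280000
  x_1 = 0.200000 - (-2.432000)/(-1.280000) = -1.700000
Iteration 2:
  f(-1.700000) = 9.747000
  f'(-1.700000) = -7.930000
  x_2 = -1.700000 - 9.747000/(-7.930000) = -0.470870
Iteration 3:
  f(-0.470870) = 0.195084
  f'(-0.470870) = -6.101805
  x_3 = -0.470870 - 0.195084/(-6.101805) = -0.438899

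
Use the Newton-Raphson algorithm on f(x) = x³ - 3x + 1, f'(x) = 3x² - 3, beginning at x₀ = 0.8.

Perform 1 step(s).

f(x) = x³ - 3x + 1
f'(x) = 3x² - 3
x₀ = 0.8

Newton-Raphson formula: x_{n+1} = x_n - f(x_n)/f'(x_n)

Iteration 1:
  f(0.800000) = -0.888000
  f'(0.800000) = -1.080000
  x_1 = 0.800000 - (-0.888000)/(-1.080000) = -0.022222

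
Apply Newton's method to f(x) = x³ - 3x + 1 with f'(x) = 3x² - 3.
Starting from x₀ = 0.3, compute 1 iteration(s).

f(x) = x³ - 3x + 1
f'(x) = 3x² - 3
x₀ = 0.3

Newton-Raphson formula: x_{n+1} = x_n - f(x_n)/f'(x_n)

Iteration 1:
  f(0.300000) = 0.127000
  f'(0.300000) = -2.730000
  x_1 = 0.300000 - 0.127000/(-2.730000) = 0.346520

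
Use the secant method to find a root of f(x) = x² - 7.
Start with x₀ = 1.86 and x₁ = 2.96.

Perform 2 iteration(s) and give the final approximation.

f(x) = x² - 7
x₀ = 1.86, x₁ = 2.96

Secant formula: x_{n+1} = x_n - f(x_n)(x_n - x_{n-1})/(f(x_n) - f(x_{n-1}))

Iteration 1:
  f(1.860000) = -3.540400
  f(2.960000) = 1.761600
  x_2 = 2.960000 - 1.761600×(2.960000 - 1.860000)/(1.761600 - (-3.540400))
       = 2.594523
Iteration 2:
  f(2.960000) = 1.761600
  f(2.594523) = -0.268451
  x_3 = 2.594523 - (-0.268451)×(2.594523 - 2.960000)/(-0.268451 - 1.761600)
       = 2.642853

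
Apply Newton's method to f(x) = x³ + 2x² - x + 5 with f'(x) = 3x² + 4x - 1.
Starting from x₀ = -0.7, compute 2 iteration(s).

f(x) = x³ + 2x² - x + 5
f'(x) = 3x² + 4x - 1
x₀ = -0.7

Newton-Raphson formula: x_{n+1} = x_n - f(x_n)/f'(x_n)

Iteration 1:
  f(-0.700000) = 6.337000
  f'(-0.700000) = -2.330000
  x_1 = -0.700000 - 6.337000/(-2.330000) = 2.019742
Iteration 2:
  f(2.019742) = 19.378233
  f'(2.019742) = 19.317049
  x_2 = 2.019742 - 19.378233/19.317049 = 1.016575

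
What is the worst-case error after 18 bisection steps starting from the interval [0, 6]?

Bisection error bound: |error| ≤ (b-a)/2^n
|error| ≤ (6 - 0)/2^18 = 6/2^18
|error| ≤ 0.0000228882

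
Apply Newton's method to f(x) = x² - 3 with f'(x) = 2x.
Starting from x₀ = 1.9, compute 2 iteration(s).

f(x) = x² - 3
f'(x) = 2x
x₀ = 1.9

Newton-Raphson formula: x_{n+1} = x_n - f(x_n)/f'(x_n)

Iteration 1:
  f(1.900000) = 0.610000
  f'(1.900000) = 3.800000
  x_1 = 1.900000 - 0.610000/3.800000 = 1.739474
Iteration 2:
  f(1.739474) = 0.025769
  f'(1.739474) = 3.478947
  x_2 = 1.739474 - 0.025769/3.478947 = 1.732067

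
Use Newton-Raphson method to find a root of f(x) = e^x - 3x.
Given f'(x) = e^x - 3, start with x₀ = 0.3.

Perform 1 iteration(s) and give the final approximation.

f(x) = e^x - 3x
f'(x) = e^x - 3
x₀ = 0.3

Newton-Raphson formula: x_{n+1} = x_n - f(x_n)/f'(x_n)

Iteration 1:
  f(0.300000) = 0.449859
  f'(0.300000) = -1.650141
  x_1 = 0.300000 - 0.449859/(-1.650141) = 0.572618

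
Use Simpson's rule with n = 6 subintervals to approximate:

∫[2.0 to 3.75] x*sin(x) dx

f(x) = x*sin(x)
a = 2.0, b = 3.75, n = 6
h = (b - a)/n = 0.291667

Simpson's rule: (h/3)[f(x₀) + 4f(x₁) + 2f(x₂) + ... + f(xₙ)]

x_0 = 2.0000, f(x_0) = 1.818595, coefficient = 1
x_1 = 2.2917, f(x_1) = 1.721572, coefficient = 4
x_2 = 2.5833, f(x_2) = 1.368419, coefficient = 2
x_3 = 2.8750, f(x_3) = 0.757407, coefficient = 4
x_4 = 3.1667, f(x_4) = -0.079393, coefficient = 2
x_5 = 3.4583, f(x_5) = -1.077171, coefficient = 4
x_6 = 3.7500, f(x_6) = -2.143355, coefficient = 1

I ≈ (0.291667/3) × 7.860528 = 0.764218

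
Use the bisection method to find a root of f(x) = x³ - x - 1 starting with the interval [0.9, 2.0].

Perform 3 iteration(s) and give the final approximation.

f(x) = x³ - x - 1
Initial interval: [0.9, 2.0]

Iteration 1:
  c_1 = (0.900000 + 2.000000)/2 = 1.450000
  f(c_1) = f(1.450000) = 0.598625
  f(a) × f(c) < 0, new interval: [0.900000, 1.450000]
Iteration 2:
  c_2 = (0.900000 + 1.450000)/2 = 1.175000
  f(c_2) = f(1.175000) = -0.552766
  f(a) × f(c) ≥ 0, new interval: [1.175000, 1.450000]
Iteration 3:
  c_3 = (1.175000 + 1.450000)/2 = 1.312500
  f(c_3) = f(1.312500) = -0.051514
  f(a) × f(c) ≥ 0, new interval: [1.312500, 1.450000]

After 3 iteration(s), the approximation is c_3 = 1.312500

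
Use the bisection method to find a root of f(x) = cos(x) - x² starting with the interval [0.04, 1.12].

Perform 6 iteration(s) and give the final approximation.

f(x) = cos(x) - x²
Initial interval: [0.04, 1.12]

Iteration 1:
  c_1 = (0.040000 + 1.120000)/2 = 0.580000
  f(c_1) = f(0.580000) = 0.500063
  f(a) × f(c) ≥ 0, new interval: [0.580000, 1.120000]
Iteration 2:
  c_2 = (0.580000 + 1.120000)/2 = 0.850000
  f(c_2) = f(0.850000) = -0.062517
  f(a) × f(c) < 0, new interval: [0.580000, 0.850000]
Iteration 3:
  c_3 = (0.580000 + 0.850000)/2 = 0.715000
  f(c_3) = f(0.715000) = 0.243868
  f(a) × f(c) ≥ 0, new interval: [0.715000, 0.850000]
Iteration 4:
  c_4 = (0.715000 + 0.850000)/2 = 0.782500
  f(c_4) = f(0.782500) = 0.096847
  f(a) × f(c) ≥ 0, new interval: [0.782500, 0.850000]
Iteration 5:
  c_5 = (0.782500 + 0.850000)/2 = 0.816250
  f(c_5) = f(0.816250) = 0.018694
  f(a) × f(c) ≥ 0, new interval: [0.816250, 0.850000]
Iteration 6:
  c_6 = (0.816250 + 0.850000)/2 = 0.833125
  f(c_6) = f(0.833125) = -0.021531
  f(a) × f(c) < 0, new interval: [0.816250, 0.833125]

After 6 iteration(s), the approximation is c_6 = 0.833125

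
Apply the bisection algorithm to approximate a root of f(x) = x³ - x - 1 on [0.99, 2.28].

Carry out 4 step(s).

f(x) = x³ - x - 1
Initial interval: [0.99, 2.28]

Iteration 1:
  c_1 = (0.990000 + 2.280000)/2 = 1.635000
  f(c_1) = f(1.635000) = 1.735723
  f(a) × f(c) < 0, new interval: [0.990000, 1.635000]
Iteration 2:
  c_2 = (0.990000 + 1.635000)/2 = 1.312500
  f(c_2) = f(1.312500) = -0.051514
  f(a) × f(c) ≥ 0, new interval: [1.312500, 1.635000]
Iteration 3:
  c_3 = (1.312500 + 1.635000)/2 = 1.473750
  f(c_3) = f(1.473750) = 0.727145
  f(a) × f(c) < 0, new interval: [1.312500, 1.473750]
Iteration 4:
  c_4 = (1.312500 + 1.473750)/2 = 1.393125
  f(c_4) = f(1.393125) = 0.310648
  f(a) × f(c) < 0, new interval: [1.312500, 1.393125]

After 4 iteration(s), the approximation is c_4 = 1.393125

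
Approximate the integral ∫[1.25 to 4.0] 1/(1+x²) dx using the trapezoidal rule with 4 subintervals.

f(x) = 1/(1+x²)
a = 1.25, b = 4.0, n = 4
h = (b - a)/n = 0.687500

Trapezoidal rule: (h/2)[f(x₀) + 2f(x₁) + 2f(x₂) + ... + f(xₙ)]

x_0 = 1.2500, f(x_0) = 0.390244, coefficient = 1
x_1 = 1.9375, f(x_1) = 0.210353, coefficient = 2
x_2 = 2.6250, f(x_2) = 0.126733, coefficient = 2
x_3 = 3.3125, f(x_3) = 0.083524, coefficient = 2
x_4 = 4.0000, f(x_4) = 0.058824, coefficient = 1

I ≈ (0.687500/2) × 1.290287 = 0.443536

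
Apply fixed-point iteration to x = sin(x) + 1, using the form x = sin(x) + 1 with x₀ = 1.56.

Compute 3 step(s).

Equation: x = sin(x) + 1
Fixed-point form: x = sin(x) + 1
x₀ = 1.56

x_1 = g(1.560000) = 1.999942
x_2 = g(1.999942) = 1.909322
x_3 = g(1.909322) = 1.943245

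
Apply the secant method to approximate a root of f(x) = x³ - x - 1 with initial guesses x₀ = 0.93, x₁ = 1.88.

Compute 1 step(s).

f(x) = x³ - x - 1
x₀ = 0.93, x₁ = 1.88

Secant formula: x_{n+1} = x_n - f(x_n)(x_n - x_{n-1})/(f(x_n) - f(x_{n-1}))

Iteration 1:
  f(0.930000) = -1.125643
  f(1.880000) = 3.764672
  x_2 = 1.880000 - 3.764672×(1.880000 - 0.930000)/(3.764672 - (-1.125643))
       = 1.148669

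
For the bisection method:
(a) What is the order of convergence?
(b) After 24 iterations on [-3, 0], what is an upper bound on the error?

(a) Bisection has linear (order 1) convergence; the error is halved each step.

(b) Error bound = (b-a)/2^n = (0 - (-3))/2^{24}
    = 3/2^{24}

(a) 1 (linear); (b) error ≤ 1.79e-07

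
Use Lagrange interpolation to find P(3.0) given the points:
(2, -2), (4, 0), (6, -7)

Lagrange interpolation formula:
P(x) = Σ yᵢ × Lᵢ(x)
where Lᵢ(x) = Π_{j≠i} (x - xⱼ)/(xᵢ - xⱼ)

L_0(3.0) = (3.0 - 4)/(2 - 4) × (3.0 - 6)/(2 - 6) = 0.375000
L_1(3.0) = (3.0 - 2)/(4 - 2) × (3.0 - 6)/(4 - 6) = 0.750000
L_2(3.0) = (3.0 - 2)/(6 - 2) × (3.0 - 4)/(6 - 4) = -0.125000

P(3.0) = (-2)×L_0(3.0) + 0×L_1(3.0) + (-7)×L_2(3.0)
P(3.0) = 0.125000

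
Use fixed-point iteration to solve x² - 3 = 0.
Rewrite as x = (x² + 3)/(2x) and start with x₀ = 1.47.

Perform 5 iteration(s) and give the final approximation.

Equation: x² - 3 = 0
Fixed-point form: x = (x² + 3)/(2x)
x₀ = 1.47

x_1 = g(1.470000) = 1.755408
x_2 = g(1.755408) = 1.732206
x_3 = g(1.732206) = 1.732051
x_4 = g(1.732051) = 1.732051
x_5 = g(1.732051) = 1.732051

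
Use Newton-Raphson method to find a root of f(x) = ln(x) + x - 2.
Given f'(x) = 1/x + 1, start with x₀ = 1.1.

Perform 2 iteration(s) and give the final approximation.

f(x) = ln(x) + x - 2
f'(x) = 1/x + 1
x₀ = 1.1

Newton-Raphson formula: x_{n+1} = x_n - f(x_n)/f'(x_n)

Iteration 1:
  f(1.100000) = -0.804690
  f'(1.100000) = 1.909091
  x_1 = 1.100000 - (-0.804690)/1.909091 = 1.521504
Iteration 2:
  f(1.521504) = -0.058796
  f'(1.521504) = 1.657244
  x_2 = 1.521504 - (-0.058796)/1.657244 = 1.556983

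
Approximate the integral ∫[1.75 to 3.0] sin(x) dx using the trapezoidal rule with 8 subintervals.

f(x) = sin(x)
a = 1.75, b = 3.0, n = 8
h = (b - a)/n = 0.156250

Trapezoidal rule: (h/2)[f(x₀) + 2f(x₁) + 2f(x₂) + ... + f(xₙ)]

x_0 = 1.7500, f(x_0) = 0.983986, coefficient = 1
x_1 = 1.9062, f(x_1) = 0.944261, coefficient = 2
x_2 = 2.0625, f(x_2) = 0.881530, coefficient = 2
x_3 = 2.2188, f(x_3) = 0.797321, coefficient = 2
x_4 = 2.3750, f(x_4) = 0.693685, coefficient = 2
x_5 = 2.5312, f(x_5) = 0.573148, coefficient = 2
x_6 = 2.6875, f(x_6) = 0.438647, coefficient = 2
x_7 = 2.8438, f(x_7) = 0.293459, coefficient = 2
x_8 = 3.0000, f(x_8) = 0.141120, coefficient = 1

I ≈ (0.156250/2) × 10.369207 = 0.810094
Exact value: 0.811746
Error: 0.001652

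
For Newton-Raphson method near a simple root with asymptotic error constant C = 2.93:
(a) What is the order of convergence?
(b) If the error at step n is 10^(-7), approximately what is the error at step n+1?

(a) Newton-Raphson has quadratic (order 2) convergence near simple roots.
    This means |e_{n+1}| ≈ C|e_n|².

(b) With |e_n| = 10^(-7) and C = 2.93:
    |e_{n+1}| ≈ 2.93 × (10^(-7))² = 2.93 × 10^(-14)

(a) 2 (quadratic); (b) |e_{n+1}| ≈ 2.930e-14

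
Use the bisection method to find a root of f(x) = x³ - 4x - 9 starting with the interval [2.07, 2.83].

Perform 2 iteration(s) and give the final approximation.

f(x) = x³ - 4x - 9
Initial interval: [2.07, 2.83]

Iteration 1:
  c_1 = (2.070000 + 2.830000)/2 = 2.450000
  f(c_1) = f(2.450000) = -4.093875
  f(a) × f(c) ≥ 0, new interval: [2.450000, 2.830000]
Iteration 2:
  c_2 = (2.450000 + 2.830000)/2 = 2.640000
  f(c_2) = f(2.640000) = -1.160256
  f(a) × f(c) ≥ 0, new interval: [2.640000, 2.830000]

After 2 iteration(s), the approximation is c_2 = 2.640000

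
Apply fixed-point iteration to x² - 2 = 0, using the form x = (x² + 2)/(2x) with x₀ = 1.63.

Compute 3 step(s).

Equation: x² - 2 = 0
Fixed-point form: x = (x² + 2)/(2x)
x₀ = 1.63

x_1 = g(1.630000) = 1.428497
x_2 = g(1.428497) = 1.414285
x_3 = g(1.414285) = 1.414214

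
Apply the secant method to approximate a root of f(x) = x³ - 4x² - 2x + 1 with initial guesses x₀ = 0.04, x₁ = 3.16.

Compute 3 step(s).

f(x) = x³ - 4x² - 2x + 1
x₀ = 0.04, x₁ = 3.16

Secant formula: x_{n+1} = x_n - f(x_n)(x_n - x_{n-1})/(f(x_n) - f(x_{n-1}))

Iteration 1:
  f(0.040000) = 0.913664
  f(3.160000) = -13.707904
  x_2 = 3.160000 - (-13.707904)×(3.160000 - 0.040000)/(-13.707904 - 0.913664)
       = 0.234961
Iteration 2:
  f(3.160000) = -13.707904
  f(0.234961) = 0.322224
  x_3 = 0.234961 - 0.322224×(0.234961 - 3.160000)/(0.322224 - (-13.707904))
       = 0.302139
Iteration 3:
  f(0.234961) = 0.322224
  f(0.302139) = 0.058153
  x_4 = 0.302139 - 0.058153×(0.302139 - 0.234961)/(0.058153 - 0.322224)
       = 0.316932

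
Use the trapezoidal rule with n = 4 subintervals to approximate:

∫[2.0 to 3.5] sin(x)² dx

f(x) = sin(x)²
a = 2.0, b = 3.5, n = 4
h = (b - a)/n = 0.375000

Trapezoidal rule: (h/2)[f(x₀) + 2f(x₁) + 2f(x₂) + ... + f(xₙ)]

x_0 = 2.0000, f(x_0) = 0.826822, coefficient = 1
x_1 = 2.3750, f(x_1) = 0.481199, coefficient = 2
x_2 = 2.7500, f(x_2) = 0.145665, coefficient = 2
x_3 = 3.1250, f(x_3) = 0.000275, coefficient = 2
x_4 = 3.5000, f(x_4) = 0.123049, coefficient = 1

I ≈ (0.375000/2) × 2.204149 = 0.413278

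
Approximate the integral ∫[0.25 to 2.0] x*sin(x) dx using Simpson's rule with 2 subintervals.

f(x) = x*sin(x)
a = 0.25, b = 2.0, n = 2
h = (b - a)/n = 0.875000

Simpson's rule: (h/3)[f(x₀) + 4f(x₁) + 2f(x₂) + ... + f(xₙ)]

x_0 = 0.2500, f(x_0) = 0.061851, coefficient = 1
x_1 = 1.1250, f(x_1) = 1.015051, coefficient = 4
x_2 = 2.0000, f(x_2) = 1.818595, coefficient = 1

I ≈ (0.875000/3) × 5.940650 = 1.732690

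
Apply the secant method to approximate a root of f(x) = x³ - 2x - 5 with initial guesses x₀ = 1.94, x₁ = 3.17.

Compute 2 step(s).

f(x) = x³ - 2x - 5
x₀ = 1.94, x₁ = 3.17

Secant formula: x_{n+1} = x_n - f(x_n)(x_n - x_{n-1})/(f(x_n) - f(x_{n-1}))

Iteration 1:
  f(1.940000) = -1.578616
  f(3.170000) = 20.515013
  x_2 = 3.170000 - 20.515013×(3.170000 - 1.940000)/(20.515013 - (-1.578616))
       = 2.027885
Iteration 2:
  f(3.170000) = 20.515013
  f(2.027885) = -0.716463
  x_3 = 2.027885 - (-0.716463)×(2.027885 - 3.170000)/(-0.716463 - 20.515013)
       = 2.066426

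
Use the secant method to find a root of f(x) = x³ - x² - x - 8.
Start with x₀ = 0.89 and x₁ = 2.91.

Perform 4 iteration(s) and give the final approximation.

f(x) = x³ - x² - x - 8
x₀ = 0.89, x₁ = 2.91

Secant formula: x_{n+1} = x_n - f(x_n)(x_n - x_{n-1})/(f(x_n) - f(x_{n-1}))

Iteration 1:
  f(0.890000) = -8.977131
  f(2.910000) = 5.264071
  x_2 = 2.910000 - 5.264071×(2.910000 - 0.890000)/(5.264071 - (-8.977131))
       = 2.163334
Iteration 2:
  f(2.910000) = 5.264071
  f(2.163334) = -4.718916
  x_3 = 2.163334 - (-4.718916)×(2.163334 - 2.910000)/(-4.718916 - 5.264071)
       = 2.516280
Iteration 3:
  f(2.163334) = -4.718916
  f(2.516280) = -0.915706
  x_4 = 2.516280 - (-0.915706)×(2.516280 - 2.163334)/(-0.915706 - (-4.718916))
       = 2.601259
Iteration 4:
  f(2.516280) = -0.915706
  f(2.601259) = 0.233740
  x_5 = 2.601259 - 0.233740×(2.601259 - 2.516280)/(0.233740 - (-0.915706))
       = 2.583979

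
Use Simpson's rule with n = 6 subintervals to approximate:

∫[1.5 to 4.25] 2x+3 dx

f(x) = 2x+3
a = 1.5, b = 4.25, n = 6
h = (b - a)/n = 0.458333

Simpson's rule: (h/3)[f(x₀) + 4f(x₁) + 2f(x₂) + ... + f(xₙ)]

x_0 = 1.5000, f(x_0) = 6.000000, coefficient = 1
x_1 = 1.9583, f(x_1) = 6.916667, coefficient = 4
x_2 = 2.4167, f(x_2) = 7.833333, coefficient = 2
x_3 = 2.8750, f(x_3) = 8.750000, coefficient = 4
x_4 = 3.3333, f(x_4) = 9.666667, coefficient = 2
x_5 = 3.7917, f(x_5) = 10.583333, coefficient = 4
x_6 = 4.2500, f(x_6) = 11.500000, coefficient = 1

I ≈ (0.458333/3) × 157.500000 = 24.062500
Exact value: 24.062500
Error: 0.000000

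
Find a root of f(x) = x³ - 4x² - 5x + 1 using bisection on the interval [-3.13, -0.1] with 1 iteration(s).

f(x) = x³ - 4x² - 5x + 1
Initial interval: [-3.13, -0.1]

Iteration 1:
  c_1 = (-3.130000 + (-0.100000))/2 = -1.615000
  f(c_1) = f(-1.615000) = -5.570183
  f(a) × f(c) ≥ 0, new interval: [-1.615000, -0.100000]

After 1 iteration(s), the approximation is c_1 = -1.615000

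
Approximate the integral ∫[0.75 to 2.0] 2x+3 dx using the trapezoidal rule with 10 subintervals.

f(x) = 2x+3
a = 0.75, b = 2.0, n = 10
h = (b - a)/n = 0.125000

Trapezoidal rule: (h/2)[f(x₀) + 2f(x₁) + 2f(x₂) + ... + f(xₙ)]

x_0 = 0.7500, f(x_0) = 4.500000, coefficient = 1
x_1 = 0.8750, f(x_1) = 4.750000, coefficient = 2
x_2 = 1.0000, f(x_2) = 5.000000, coefficient = 2
x_3 = 1.1250, f(x_3) = 5.250000, coefficient = 2
x_4 = 1.2500, f(x_4) = 5.500000, coefficient = 2
x_5 = 1.3750, f(x_5) = 5.750000, coefficient = 2
x_6 = 1.5000, f(x_6) = 6.000000, coefficient = 2
x_7 = 1.6250, f(x_7) = 6.250000, coefficient = 2
x_8 = 1.7500, f(x_8) = 6.500000, coefficient = 2
x_9 = 1.8750, f(x_9) = 6.750000, coefficient = 2
x_10 = 2.0000, f(x_10) = 7.000000, coefficient = 1

I ≈ (0.125000/2) × 115.000000 = 7.187500
Exact value: 7.187500
Error: 0.000000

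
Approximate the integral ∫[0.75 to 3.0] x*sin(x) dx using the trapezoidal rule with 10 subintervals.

f(x) = x*sin(x)
a = 0.75, b = 3.0, n = 10
h = (b - a)/n = 0.225000

Trapezoidal rule: (h/2)[f(x₀) + 2f(x₁) + 2f(x₂) + ... + f(xₙ)]

x_0 = 0.7500, f(x_0) = 0.511229, coefficient = 1
x_1 = 0.9750, f(x_1) = 0.807009, coefficient = 2
x_2 = 1.2000, f(x_2) = 1.118447, coefficient = 2
x_3 = 1.4250, f(x_3) = 1.409882, coefficient = 2
x_4 = 1.6500, f(x_4) = 1.644827, coefficient = 2
x_5 = 1.8750, f(x_5) = 1.788911, coefficient = 2
x_6 = 2.1000, f(x_6) = 1.812740, coefficient = 2
x_7 = 2.3250, f(x_7) = 1.694500, coefficient = 2
x_8 = 2.5500, f(x_8) = 1.422093, coefficient = 2
x_9 = 2.7750, f(x_9) = 0.994662, coefficient = 2
x_10 = 3.0000, f(x_10) = 0.423360, coefficient = 1

I ≈ (0.225000/2) × 26.320729 = 2.961082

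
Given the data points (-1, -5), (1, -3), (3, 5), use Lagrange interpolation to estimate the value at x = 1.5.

Lagrange interpolation formula:
P(x) = Σ yᵢ × Lᵢ(x)
where Lᵢ(x) = Π_{j≠i} (x - xⱼ)/(xᵢ - xⱼ)

L_0(1.5) = (1.5 - 1)/(-1 - 1) × (1.5 - 3)/(-1 - 3) = -0.093750
L_1(1.5) = (1.5 - (-1))/(1 - (-1)) × (1.5 - 3)/(1 - 3) = 0.937500
L_2(1.5) = (1.5 - (-1))/(3 - (-1)) × (1.5 - 1)/(3 - 1) = 0.156250

P(1.5) = (-5)×L_0(1.5) + (-3)×L_1(1.5) + 5×L_2(1.5)
P(1.5) = -1.562500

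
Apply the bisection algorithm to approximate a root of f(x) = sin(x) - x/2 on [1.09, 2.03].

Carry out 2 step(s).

f(x) = sin(x) - x/2
Initial interval: [1.09, 2.03]

Iteration 1:
  c_1 = (1.090000 + 2.030000)/2 = 1.560000
  f(c_1) = f(1.560000) = 0.219942
  f(a) × f(c) ≥ 0, new interval: [1.560000, 2.030000]
Iteration 2:
  c_2 = (1.560000 + 2.030000)/2 = 1.795000
  f(c_2) = f(1.795000) = 0.077471
  f(a) × f(c) ≥ 0, new interval: [1.795000, 2.030000]

After 2 iteration(s), the approximation is c_2 = 1.795000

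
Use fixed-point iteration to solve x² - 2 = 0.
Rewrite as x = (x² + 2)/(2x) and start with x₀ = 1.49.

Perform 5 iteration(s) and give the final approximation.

Equation: x² - 2 = 0
Fixed-point form: x = (x² + 2)/(2x)
x₀ = 1.49

x_1 = g(1.490000) = 1.416141
x_2 = g(1.416141) = 1.414215
x_3 = g(1.414215) = 1.414214
x_4 = g(1.414214) = 1.414214
x_5 = g(1.414214) = 1.414214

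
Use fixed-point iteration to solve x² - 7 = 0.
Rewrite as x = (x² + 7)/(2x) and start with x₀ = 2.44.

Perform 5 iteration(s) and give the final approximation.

Equation: x² - 7 = 0
Fixed-point form: x = (x² + 7)/(2x)
x₀ = 2.44

x_1 = g(2.440000) = 2.654426
x_2 = g(2.654426) = 2.645765
x_3 = g(2.645765) = 2.645751
x_4 = g(2.645751) = 2.645751
x_5 = g(2.645751) = 2.645751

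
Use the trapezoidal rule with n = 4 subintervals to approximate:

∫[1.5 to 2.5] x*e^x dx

f(x) = x*e^x
a = 1.5, b = 2.5, n = 4
h = (b - a)/n = 0.250000

Trapezoidal rule: (h/2)[f(x₀) + 2f(x₁) + 2f(x₂) + ... + f(xₙ)]

x_0 = 1.5000, f(x_0) = 6.722534, coefficient = 1
x_1 = 1.7500, f(x_1) = 10.070555, coefficient = 2
x_2 = 2.0000, f(x_2) = 14.778112, coefficient = 2
x_3 = 2.2500, f(x_3) = 21.347406, coefficient = 2
x_4 = 2.5000, f(x_4) = 30.456235, coefficient = 1

I ≈ (0.250000/2) × 129.570914 = 16.196364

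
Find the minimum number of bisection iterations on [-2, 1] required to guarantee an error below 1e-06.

We need (b-a)/2^n ≤ 1e-06
(1 - (-2))/2^n ≤ 1e-06
3/2^n ≤ 1e-06
2^n ≥ 3000000
n ≥ log₂(3000000) = 21.52
n ≥ 22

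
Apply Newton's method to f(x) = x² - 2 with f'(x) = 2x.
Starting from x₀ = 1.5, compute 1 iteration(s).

f(x) = x² - 2
f'(x) = 2x
x₀ = 1.5

Newton-Raphson formula: x_{n+1} = x_n - f(x_n)/f'(x_n)

Iteration 1:
  f(1.500000) = 0.250000
  f'(1.500000) = 3.000000
  x_1 = 1.500000 - 0.250000/3.000000 = 1.416667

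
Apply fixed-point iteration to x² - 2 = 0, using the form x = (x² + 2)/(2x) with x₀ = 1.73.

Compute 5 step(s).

Equation: x² - 2 = 0
Fixed-point form: x = (x² + 2)/(2x)
x₀ = 1.73

x_1 = g(1.730000) = 1.443035
x_2 = g(1.443035) = 1.414501
x_3 = g(1.414501) = 1.414214
x_4 = g(1.414214) = 1.414214
x_5 = g(1.414214) = 1.414214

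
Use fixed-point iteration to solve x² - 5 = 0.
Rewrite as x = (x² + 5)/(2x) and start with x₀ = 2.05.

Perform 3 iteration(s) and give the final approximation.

Equation: x² - 5 = 0
Fixed-point form: x = (x² + 5)/(2x)
x₀ = 2.05

x_1 = g(2.050000) = 2.244512
x_2 = g(2.244512) = 2.236084
x_3 = g(2.236084) = 2.236068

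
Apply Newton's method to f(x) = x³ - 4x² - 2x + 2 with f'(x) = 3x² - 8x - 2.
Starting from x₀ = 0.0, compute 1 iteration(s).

f(x) = x³ - 4x² - 2x + 2
f'(x) = 3x² - 8x - 2
x₀ = 0.0

Newton-Raphson formula: x_{n+1} = x_n - f(x_n)/f'(x_n)

Iteration 1:
  f(0.000000) = 2.000000
  f'(0.000000) = -2.000000
  x_1 = 0.000000 - 2.000000/(-2.000000) = 1.000000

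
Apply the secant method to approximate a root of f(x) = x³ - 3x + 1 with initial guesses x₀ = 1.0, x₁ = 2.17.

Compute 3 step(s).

f(x) = x³ - 3x + 1
x₀ = 1.0, x₁ = 2.17

Secant formula: x_{n+1} = x_n - f(x_n)(x_n - x_{n-1})/(f(x_n) - f(x_{n-1}))

Iteration 1:
  f(1.000000) = -1.000000
  f(2.170000) = 4.708313
  x_2 = 2.170000 - 4.708313×(2.170000 - 1.000000)/(4.708313 - (-1.000000))
       = 1.204964
Iteration 2:
  f(2.170000) = 4.708313
  f(1.204964) = -0.865358
  x_3 = 1.204964 - (-0.865358)×(1.204964 - 2.170000)/(-0.865358 - 4.708313)
       = 1.354794
Iteration 3:
  f(1.204964) = -0.865358
  f(1.354794) = -0.577703
  x_4 = 1.354794 - (-0.577703)×(1.354794 - 1.204964)/(-0.577703 - (-0.865358))
       = 1.655699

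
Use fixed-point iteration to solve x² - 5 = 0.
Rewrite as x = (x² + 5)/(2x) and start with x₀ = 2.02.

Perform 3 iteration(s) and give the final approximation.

Equation: x² - 5 = 0
Fixed-point form: x = (x² + 5)/(2x)
x₀ = 2.02

x_1 = g(2.020000) = 2.247624
x_2 = g(2.247624) = 2.236098
x_3 = g(2.236098) = 2.236068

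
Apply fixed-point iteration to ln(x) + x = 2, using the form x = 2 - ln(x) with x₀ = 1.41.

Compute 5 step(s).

Equation: ln(x) + x = 2
Fixed-point form: x = 2 - ln(x)
x₀ = 1.41

x_1 = g(1.410000) = 1.656410
x_2 = g(1.656410) = 1.495347
x_3 = g(1.495347) = 1.597642
x_4 = g(1.597642) = 1.531471
x_5 = g(1.531471) = 1.573771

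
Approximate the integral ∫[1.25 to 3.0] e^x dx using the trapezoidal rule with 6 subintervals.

f(x) = e^x
a = 1.25, b = 3.0, n = 6
h = (b - a)/n = 0.291667

Trapezoidal rule: (h/2)[f(x₀) + 2f(x₁) + 2f(x₂) + ... + f(xₙ)]

x_0 = 1.2500, f(x_0) = 3.490343, coefficient = 1
x_1 = 1.5417, f(x_1) = 4.672371, coefficient = 2
x_2 = 1.8333, f(x_2) = 6.254701, coefficient = 2
x_3 = 2.1250, f(x_3) = 8.372897, coefficient = 2
x_4 = 2.4167, f(x_4) = 11.208436, coefficient = 2
x_5 = 2.7083, f(x_5) = 15.004248, coefficient = 2
x_6 = 3.0000, f(x_6) = 20.085537, coefficient = 1

I ≈ (0.291667/2) × 114.601185 = 16.712673
Exact value: 16.595194
Error: 0.117479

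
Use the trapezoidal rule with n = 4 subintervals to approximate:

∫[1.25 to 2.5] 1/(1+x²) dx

f(x) = 1/(1+x²)
a = 1.25, b = 2.5, n = 4
h = (b - a)/n = 0.312500

Trapezoidal rule: (h/2)[f(x₀) + 2f(x₁) + 2f(x₂) + ... + f(xₙ)]

x_0 = 1.2500, f(x_0) = 0.390244, coefficient = 1
x_1 = 1.5625, f(x_1) = 0.290579, coefficient = 2
x_2 = 1.8750, f(x_2) = 0.221453, coefficient = 2
x_3 = 2.1875, f(x_3) = 0.172856, coefficient = 2
x_4 = 2.5000, f(x_4) = 0.137931, coefficient = 1

I ≈ (0.312500/2) × 1.897952 = 0.296555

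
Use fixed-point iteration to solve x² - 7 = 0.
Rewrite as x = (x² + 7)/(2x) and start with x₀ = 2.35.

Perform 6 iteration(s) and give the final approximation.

Equation: x² - 7 = 0
Fixed-point form: x = (x² + 7)/(2x)
x₀ = 2.35

x_1 = g(2.350000) = 2.664362
x_2 = g(2.664362) = 2.645816
x_3 = g(2.645816) = 2.645751
x_4 = g(2.645751) = 2.645751
x_5 = g(2.645751) = 2.645751
x_6 = g(2.645751) = 2.645751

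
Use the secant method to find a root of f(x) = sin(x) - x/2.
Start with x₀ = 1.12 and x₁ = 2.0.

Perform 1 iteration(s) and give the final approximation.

f(x) = sin(x) - x/2
x₀ = 1.12, x₁ = 2.0

Secant formula: x_{n+1} = x_n - f(x_n)(x_n - x_{n-1})/(f(x_n) - f(x_{n-1}))

Iteration 1:
  f(1.120000) = 0.340100
  f(2.000000) = -0.090703
  x_2 = 2.000000 - (-0.090703)×(2.000000 - 1.120000)/(-0.090703 - 0.340100)
       = 1.814722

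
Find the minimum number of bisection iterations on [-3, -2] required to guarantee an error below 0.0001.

We need (b-a)/2^n ≤ 0.0001
(-2 - (-3))/2^n ≤ 0.0001
1/2^n ≤ 0.0001
2^n ≥ 10000
n ≥ log₂(10000) = 13.29
n ≥ 14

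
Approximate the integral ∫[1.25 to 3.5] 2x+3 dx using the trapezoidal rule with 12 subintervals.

f(x) = 2x+3
a = 1.25, b = 3.5, n = 12
h = (b - a)/n = 0.187500

Trapezoidal rule: (h/2)[f(x₀) + 2f(x₁) + 2f(x₂) + ... + f(xₙ)]

x_0 = 1.2500, f(x_0) = 5.500000, coefficient = 1
x_1 = 1.4375, f(x_1) = 5.875000, coefficient = 2
x_2 = 1.6250, f(x_2) = 6.250000, coefficient = 2
x_3 = 1.8125, f(x_3) = 6.625000, coefficient = 2
x_4 = 2.0000, f(x_4) = 7.000000, coefficient = 2
x_5 = 2.1875, f(x_5) = 7.375000, coefficient = 2
x_6 = 2.3750, f(x_6) = 7.750000, coefficient = 2
x_7 = 2.5625, f(x_7) = 8.125000, coefficient = 2
x_8 = 2.7500, f(x_8) = 8.500000, coefficient = 2
x_9 = 2.9375, f(x_9) = 8.875000, coefficient = 2
x_10 = 3.1250, f(x_10) = 9.250000, coefficient = 2
x_11 = 3.3125, f(x_11) = 9.625000, coefficient = 2
x_12 = 3.5000, f(x_12) = 10.000000, coefficient = 1

I ≈ (0.187500/2) × 186.000000 = 17.437500
Exact value: 17.437500
Error: 0.000000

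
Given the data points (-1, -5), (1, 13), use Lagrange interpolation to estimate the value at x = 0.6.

Lagrange interpolation formula:
P(x) = Σ yᵢ × Lᵢ(x)
where Lᵢ(x) = Π_{j≠i} (x - xⱼ)/(xᵢ - xⱼ)

L_0(0.6) = (0.6 - 1)/(-1 - 1) = 0.200000
L_1(0.6) = (0.6 - (-1))/(1 - (-1)) = 0.800000

P(0.6) = (-5)×L_0(0.6) + 13×L_1(0.6)
P(0.6) = 9.400000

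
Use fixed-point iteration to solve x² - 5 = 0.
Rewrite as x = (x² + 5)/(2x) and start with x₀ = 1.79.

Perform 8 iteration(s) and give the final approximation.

Equation: x² - 5 = 0
Fixed-point form: x = (x² + 5)/(2x)
x₀ = 1.79

x_1 = g(1.790000) = 2.291648
x_2 = g(2.291648) = 2.236742
x_3 = g(2.236742) = 2.236068
x_4 = g(2.236068) = 2.236068
x_5 = g(2.236068) = 2.236068
x_6 = g(2.236068) = 2.236068
x_7 = g(2.236068) = 2.236068
x_8 = g(2.236068) = 2.236068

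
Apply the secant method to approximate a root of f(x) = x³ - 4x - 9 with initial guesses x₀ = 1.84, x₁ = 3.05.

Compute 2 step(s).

f(x) = x³ - 4x - 9
x₀ = 1.84, x₁ = 3.05

Secant formula: x_{n+1} = x_n - f(x_n)(x_n - x_{n-1})/(f(x_n) - f(x_{n-1}))

Iteration 1:
  f(1.840000) = -10.130496
  f(3.050000) = 7.172625
  x_2 = 3.050000 - 7.172625×(3.050000 - 1.840000)/(7.172625 - (-10.130496))
       = 2.548421
Iteration 2:
  f(3.050000) = 7.172625
  f(2.548421) = -2.643087
  x_3 = 2.548421 - (-2.643087)×(2.548421 - 3.050000)/(-2.643087 - 7.172625)
       = 2.683482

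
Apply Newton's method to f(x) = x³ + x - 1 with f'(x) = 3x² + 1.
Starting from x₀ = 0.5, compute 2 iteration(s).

f(x) = x³ + x - 1
f'(x) = 3x² + 1
x₀ = 0.5

Newton-Raphson formula: x_{n+1} = x_n - f(x_n)/f'(x_n)

Iteration 1:
  f(0.500000) = -0.375000
  f'(0.500000) = 1.750000
  x_1 = 0.500000 - (-0.375000)/1.750000 = 0.714286
Iteration 2:
  f(0.714286) = 0.078717
  f'(0.714286) = 2.530612
  x_2 = 0.714286 - 0.078717/2.530612 = 0.683180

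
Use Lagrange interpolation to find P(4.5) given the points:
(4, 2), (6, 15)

Lagrange interpolation formula:
P(x) = Σ yᵢ × Lᵢ(x)
where Lᵢ(x) = Π_{j≠i} (x - xⱼ)/(xᵢ - xⱼ)

L_0(4.5) = (4.5 - 6)/(4 - 6) = 0.750000
L_1(4.5) = (4.5 - 4)/(6 - 4) = 0.250000

P(4.5) = 2×L_0(4.5) + 15×L_1(4.5)
P(4.5) = 5.250000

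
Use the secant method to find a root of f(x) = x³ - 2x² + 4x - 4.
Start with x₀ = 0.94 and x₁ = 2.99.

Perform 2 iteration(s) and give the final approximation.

f(x) = x³ - 2x² + 4x - 4
x₀ = 0.94, x₁ = 2.99

Secant formula: x_{n+1} = x_n - f(x_n)(x_n - x_{n-1})/(f(x_n) - f(x_{n-1}))

Iteration 1:
  f(0.940000) = -1.176616
  f(2.990000) = 16.810699
  x_2 = 2.990000 - 16.810699×(2.990000 - 0.940000)/(16.810699 - (-1.176616))
       = 1.074098
Iteration 2:
  f(2.990000) = 16.810699
  f(1.074098) = -0.771809
  x_3 = 1.074098 - (-0.771809)×(1.074098 - 2.990000)/(-0.771809 - 16.810699)
       = 1.158199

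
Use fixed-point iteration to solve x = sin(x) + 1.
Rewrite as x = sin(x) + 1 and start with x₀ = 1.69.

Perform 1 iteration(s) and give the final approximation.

Equation: x = sin(x) + 1
Fixed-point form: x = sin(x) + 1
x₀ = 1.69

x_1 = g(1.690000) = 1.992904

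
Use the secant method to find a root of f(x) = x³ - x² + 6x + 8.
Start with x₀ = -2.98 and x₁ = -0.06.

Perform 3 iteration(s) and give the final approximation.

f(x) = x³ - x² + 6x + 8
x₀ = -2.98, x₁ = -0.06

Secant formula: x_{n+1} = x_n - f(x_n)(x_n - x_{n-1})/(f(x_n) - f(x_{n-1}))

Iteration 1:
  f(-2.980000) = -45.223992
  f(-0.060000) = 7.636184
  x_2 = -0.060000 - 7.636184×(-0.060000 - (-2.980000))/(7.636184 - (-45.223992))
       = -0.481823
Iteration 2:
  f(-0.060000) = 7.636184
  f(-0.481823) = 4.765049
  x_3 = -0.481823 - 4.765049×(-0.481823 - (-0.060000))/(4.765049 - 7.636184)
       = -1.181898
Iteration 3:
  f(-0.481823) = 4.765049
  f(-1.181898) = -2.139245
  x_4 = -1.181898 - (-2.139245)×(-1.181898 - (-0.481823))/(-2.139245 - 4.765049)
       = -0.964985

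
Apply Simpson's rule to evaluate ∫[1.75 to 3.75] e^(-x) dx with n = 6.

f(x) = e^(-x)
a = 1.75, b = 3.75, n = 6
h = (b - a)/n = 0.333333

Simpson's rule: (h/3)[f(x₀) + 4f(x₁) + 2f(x₂) + ... + f(xₙ)]

x_0 = 1.7500, f(x_0) = 0.173774, coefficient = 1
x_1 = 2.0833, f(x_1) = 0.124514, coefficient = 4
x_2 = 2.4167, f(x_2) = 0.089219, coefficient = 2
x_3 = 2.7500, f(x_3) = 0.063928, coefficient = 4
x_4 = 3.0833, f(x_4) = 0.045806, coefficient = 2
x_5 = 3.4167, f(x_5) = 0.032822, coefficient = 4
x_6 = 3.7500, f(x_6) = 0.023518, coefficient = 1

I ≈ (0.333333/3) × 1.352397 = 0.150266
Exact value: 0.150256
Error: 0.000010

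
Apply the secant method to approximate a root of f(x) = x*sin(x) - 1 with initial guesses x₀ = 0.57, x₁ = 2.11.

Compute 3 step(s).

f(x) = x*sin(x) - 1
x₀ = 0.57, x₁ = 2.11

Secant formula: x_{n+1} = x_n - f(x_n)(x_n - x_{n-1})/(f(x_n) - f(x_{n-1}))

Iteration 1:
  f(0.570000) = -0.692410
  f(2.110000) = 0.810629
  x_2 = 2.110000 - 0.810629×(2.110000 - 0.570000)/(0.810629 - (-0.692410))
       = 1.279437
Iteration 2:
  f(2.110000) = 0.810629
  f(1.279437) = 0.225514
  x_3 = 1.279437 - 0.225514×(1.279437 - 2.110000)/(0.225514 - 0.810629)
       = 0.959322
Iteration 3:
  f(1.279437) = 0.225514
  f(0.959322) = -0.214504
  x_4 = 0.959322 - (-0.214504)×(0.959322 - 1.279437)/(-0.214504 - 0.225514)
       = 1.115375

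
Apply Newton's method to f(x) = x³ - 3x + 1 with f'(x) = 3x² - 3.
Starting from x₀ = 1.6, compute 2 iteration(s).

f(x) = x³ - 3x + 1
f'(x) = 3x² - 3
x₀ = 1.6

Newton-Raphson formula: x_{n+1} = x_n - f(x_n)/f'(x_n)

Iteration 1:
  f(1.600000) = 0.296000
  f'(1.600000) = 4.680000
  x_1 = 1.600000 - 0.296000/4.680000 = 1.536752
Iteration 2:
  f(1.536752) = 0.018948
  f'(1.536752) = 4.084821
  x_2 = 1.536752 - 0.018948/4.084821 = 1.532113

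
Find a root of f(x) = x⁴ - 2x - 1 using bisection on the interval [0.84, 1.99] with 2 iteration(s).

f(x) = x⁴ - 2x - 1
Initial interval: [0.84, 1.99]

Iteration 1:
  c_1 = (0.840000 + 1.990000)/2 = 1.415000
  f(c_1) = f(1.415000) = 0.178905
  f(a) × f(c) < 0, new interval: [0.840000, 1.415000]
Iteration 2:
  c_2 = (0.840000 + 1.415000)/2 = 1.127500
  f(c_2) = f(1.127500) = -1.638908
  f(a) × f(c) ≥ 0, new interval: [1.127500, 1.415000]

After 2 iteration(s), the approximation is c_2 = 1.127500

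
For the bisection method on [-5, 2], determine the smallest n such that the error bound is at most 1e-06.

We need (b-a)/2^n ≤ 1e-06
(2 - (-5))/2^n ≤ 1e-06
7/2^n ≤ 1e-06
2^n ≥ 7000000
n ≥ log₂(7000000) = 22.74
n ≥ 23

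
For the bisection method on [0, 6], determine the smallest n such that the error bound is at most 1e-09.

We need (b-a)/2^n ≤ 1e-09
(6 - 0)/2^n ≤ 1e-09
6/2^n ≤ 1e-09
2^n ≥ 6000000000
n ≥ log₂(6000000000) = 32.48
n ≥ 33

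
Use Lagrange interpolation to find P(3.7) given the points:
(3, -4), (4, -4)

Lagrange interpolation formula:
P(x) = Σ yᵢ × Lᵢ(x)
where Lᵢ(x) = Π_{j≠i} (x - xⱼ)/(xᵢ - xⱼ)

L_0(3.7) = (3.7 - 4)/(3 - 4) = 0.300000
L_1(3.7) = (3.7 - 3)/(4 - 3) = 0.700000

P(3.7) = (-4)×L_0(3.7) + (-4)×L_1(3.7)
P(3.7) = -4.000000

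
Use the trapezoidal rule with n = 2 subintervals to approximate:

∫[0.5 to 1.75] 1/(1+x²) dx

f(x) = 1/(1+x²)
a = 0.5, b = 1.75, n = 2
h = (b - a)/n = 0.625000

Trapezoidal rule: (h/2)[f(x₀) + 2f(x₁) + 2f(x₂) + ... + f(xₙ)]

x_0 = 0.5000, f(x_0) = 0.800000, coefficient = 1
x_1 = 1.1250, f(x_1) = 0.441379, coefficient = 2
x_2 = 1.7500, f(x_2) = 0.246154, coefficient = 1

I ≈ (0.625000/2) × 1.928912 = 0.602785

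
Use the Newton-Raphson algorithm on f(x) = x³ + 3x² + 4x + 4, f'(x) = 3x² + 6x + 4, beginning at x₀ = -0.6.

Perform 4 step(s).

f(x) = x³ + 3x² + 4x + 4
f'(x) = 3x² + 6x + 4
x₀ = -0.6

Newton-Raphson formula: x_{n+1} = x_n - f(x_n)/f'(x_n)

Iteration 1:
  f(-0.600000) = 2.464000
  f'(-0.600000) = 1.480000
  x_1 = -0.600000 - 2.464000/1.480000 = -2.264865
Iteration 2:
  f(-2.264865) = -1.288501
  f'(-2.264865) = 5.799649
  x_2 = -2.264865 - (-1.288501)/5.799649 = -2.042696
Iteration 3:
  f(-2.042696) = -0.176331
  f'(-2.042696) = 4.261646
  x_3 = -2.042696 - (-0.176331)/4.261646 = -2.001320
Iteration 4:
  f(-2.001320) = -0.005284
  f'(-2.001320) = 4.007924
  x_4 = -2.001320 - (-0.005284)/4.007924 = -2.000001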